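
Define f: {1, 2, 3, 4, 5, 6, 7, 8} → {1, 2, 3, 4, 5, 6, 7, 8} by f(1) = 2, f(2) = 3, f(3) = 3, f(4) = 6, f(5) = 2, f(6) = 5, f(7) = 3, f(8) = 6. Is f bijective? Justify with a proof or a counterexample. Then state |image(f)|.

f(2) = 3 = f(3) with 2 ≠ 3, so f is not injective, hence not bijective.
The image of f is {2, 3, 5, 6}, which has 4 elements.

4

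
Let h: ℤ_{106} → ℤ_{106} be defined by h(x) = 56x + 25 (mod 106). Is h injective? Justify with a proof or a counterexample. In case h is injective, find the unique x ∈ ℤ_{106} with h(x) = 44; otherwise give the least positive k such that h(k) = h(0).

We have gcd(56, 106) = 2 > 1. Taking u = 0 and v = 53: h(0) = 25 and h(53) = 56·53 + 25 = 2993 ≡ 25 (mod 106).
So h(0) = h(53) while 0 ≠ 53, so h is not injective.
Since h is not injective, we find the least positive k with h(k) = h(0): this means 56k ≡ 0 (mod 106), i.e. 106 ∣ 56k. Since gcd(56, 106) = 2, dividing through by 2 this holds exactly when 53 ∣ 28k, and as gcd(28, 53) = 1, exactly when 53 ∣ k.
The smallest positive such k is 53.

53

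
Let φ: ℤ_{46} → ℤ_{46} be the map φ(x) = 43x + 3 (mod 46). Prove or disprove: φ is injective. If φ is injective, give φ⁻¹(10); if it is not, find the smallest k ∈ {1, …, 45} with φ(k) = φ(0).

13

By definition, φ is injective when φ(u) = φ(v) forces u = v.
Suppose φ(u) = φ(v) in ℤ_{46}. Then 43u + 3 ≡ 43v + 3 (mod 46), hence 43(u − v) ≡ 0 (mod 46).
Since gcd(43, 46) = 1, 43 is invertible modulo 46, therefore u − v ≡ 0 (mod 46), i.e. u = v.
Thus φ is injective.
We now compute 43⁻¹ mod 46 explicitly. Euclid's algorithm: 46 = 1·43 + 3, 43 = 14·3 + 1; back-substituting gives 1 = 15·43 − 14·46, so 43⁻¹ ≡ 15 (mod 46).
Since φ is injective, we compute φ⁻¹(10): solve 43x + 3 ≡ 10 (mod 46), i.e. 43x ≡ 7 (mod 46).
Multiplying by 43⁻¹ = 15 gives x ≡ 15·7 = 105 = 2·46 + 13 ≡ 13 (mod 46).
Check: φ(13) = 43·13 + 3 = 562 = 12·46 + 10 ≡ 10 (mod 46).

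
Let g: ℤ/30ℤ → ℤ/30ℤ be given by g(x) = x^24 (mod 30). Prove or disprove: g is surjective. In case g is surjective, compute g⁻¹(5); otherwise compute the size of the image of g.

8

g(2): Repeated squaring mod 30: 2^1 ≡ 2, 2^2 ≡ 2² = 4, 2^4 ≡ 4² = 16, 2^8 ≡ 16² = 256 ≡ 16, 2^16 ≡ 16² = 256 ≡ 16. Since 24 = 16 + 8, 2^24 ≡ 16·16: 16·16 = 256 ≡ 16. So 2^24 ≡ 16 (mod 30).
g(4): Repeated squaring mod 30: 4^1 ≡ 4, 4^2 ≡ 4² = 16, 4^4 ≡ 16² = 256 ≡ 16, 4^8 ≡ 16² = 256 ≡ 16, 4^16 ≡ 16² = 256 ≡ 16. Since 24 = 16 + 8, 4^24 ≡ 16·16: 16·16 = 256 ≡ 16. So 4^24 ≡ 16 (mod 30).
So g(2) = g(4) = 16 while 2 ≠ 4, so g is not injective.
A non-injective map from the 30-element set ℤ/30ℤ to itself takes at most 29 distinct values, so it cannot be surjective. Hence g is not surjective.
Since g is not surjective, we determine |image(g)|. Computing x^24 mod 30 for each x (by repeated squaring, reducing mod 30 at every step), the values g(0), g(1), …, g(29) are: 0, 1, 16, 21, 16, 25, 6, 1, 16, 21, 10, 1, 6, 1, 16, 15, 16, 1, 6, 1, 10, 21, 16, 1, 6, 25, 16, 21, 16, 1.
The distinct values are {0, 1, 6, 10, 15, 16, 21, 25}; there are 8 of them.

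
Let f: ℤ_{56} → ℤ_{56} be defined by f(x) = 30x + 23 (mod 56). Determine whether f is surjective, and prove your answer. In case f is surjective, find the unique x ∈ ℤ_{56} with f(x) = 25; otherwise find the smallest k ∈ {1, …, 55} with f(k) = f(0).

By definition, f is surjective if every y in the codomain equals f(x) for some x in the domain.
Since gcd(30, 56) = 2, we have 30x ≡ 0 (mod 2) for all x, so f(x) ≡ 1 (mod 2).
But 0 ≢ 1 (mod 2), so 0 ∈ ℤ_{56} has no preimage. Hence f is not surjective.
Since f is not surjective, we find the least positive k with f(k) = f(0): this means 30k ≡ 0 (mod 56), i.e. 56 ∣ 30k. Since gcd(30, 56) = 2, dividing through by 2 this holds exactly when 28 ∣ 15k, and as gcd(15, 28) = 1, exactly when 28 ∣ k.
The smallest positive such k is 28.

28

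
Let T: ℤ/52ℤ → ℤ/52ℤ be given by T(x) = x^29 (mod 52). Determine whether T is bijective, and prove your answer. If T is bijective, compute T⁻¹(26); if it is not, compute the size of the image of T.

T(0) = 0^29 = 0.
T(26): Repeated squaring mod 52: 26^1 ≡ 26, 26^2 ≡ 26² = 676 ≡ 0, 26^4 ≡ 0² = 0, 26^8 ≡ 0² = 0, 26^16 ≡ 0² = 0. Since 29 = 16 + 8 + 4 + 1, 26^29 ≡ 0·0·0·26: 0·0 = 0, then 0·0 = 0, then 0·26 = 0. So 26^29 ≡ 0 (mod 52).
So T(0) = T(26) = 0 while 0 ≠ 26, so T is not injective, hence not bijective.
Since T is not bijective, we determine |image(T)|. Computing x^29 mod 52 for each x (by repeated squaring, reducing mod 52 at every step), the values T(0), T(1), …, T(51) are: 0, 1, 32, 35, 36, 5, 28, 11, 8, 29, 4, 7, 12, 13, 40, 19, 48, 49, 44, 15, 24, 21, 16, 43, 20, 25, 0, 27, 32, 9, 36, 31, 28, 37, 8, 3, 4, 33, 12, 39, 40, 45, 48, 23, 44, 41, 24, 47, 16, 17, 20, 51.
The distinct values are {0, 1, 3, 4, 5, 7, 8, 9, 11, 12, 13, 15, 16, 17, 19, 20, 21, 23, 24, 25, 27, 28, 29, 31, 32, 33, 35, 36, 37, 39, 40, 41, 43, 44, 45, 47, 48, 49, 51}; there are 39 of them.

39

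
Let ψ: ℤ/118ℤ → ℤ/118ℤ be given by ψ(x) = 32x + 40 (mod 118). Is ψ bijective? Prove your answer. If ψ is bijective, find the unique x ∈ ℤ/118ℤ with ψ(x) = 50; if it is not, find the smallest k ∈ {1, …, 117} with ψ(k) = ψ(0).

We have gcd(32, 118) = 2 > 1. Taking s = 0 and t = 59: ψ(0) = 40 and ψ(59) = 32·59 + 40 = 1928 ≡ 40 (mod 118).
So ψ(0) = ψ(59) while 0 ≠ 59, therefore ψ is not injective, hence not bijective.
Since ψ is not bijective, we find the least positive k with ψ(k) = ψ(0): this means 32k ≡ 0 (mod 118), i.e. 118 ∣ 32k. Since gcd(32, 118) = 2, dividing through by 2 this holds exactly when 59 ∣ 16k, and as gcd(16, 59) = 1, exactly when 59 ∣ k.
The smallest positive such k is 59.

59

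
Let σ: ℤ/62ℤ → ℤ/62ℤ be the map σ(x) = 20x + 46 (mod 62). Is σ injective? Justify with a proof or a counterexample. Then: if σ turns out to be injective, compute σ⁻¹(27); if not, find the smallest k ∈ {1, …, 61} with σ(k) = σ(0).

Recall: σ is injective if σ(s) = σ(t) implies s = t.
We have gcd(20, 62) = 2 > 1. Taking s = 0 and t = 31: σ(0) = 46 and σ(31) = 20·31 + 46 = 666 ≡ 46 (mod 62).
So σ(0) = σ(31) while 0 ≠ 31, therefore σ is not injective.
Since σ is not injective, we find the least positive k with σ(k) = σ(0): this means 20k ≡ 0 (mod 62), i.e. 62 ∣ 20k. Since gcd(20, 62) = 2, dividing through by 2 this holds exactly when 31 ∣ 10k, and as gcd(10, 31) = 1, exactly when 31 ∣ k.
The smallest positive such k is 31.

31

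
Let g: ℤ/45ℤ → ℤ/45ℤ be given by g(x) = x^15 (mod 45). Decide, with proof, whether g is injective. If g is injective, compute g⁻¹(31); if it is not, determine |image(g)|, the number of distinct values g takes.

g(0) = 0^15 = 0.
g(15): Repeated squaring mod 45: 15^1 ≡ 15, 15^2 ≡ 15² = 225 ≡ 0, 15^4 ≡ 0² = 0, 15^8 ≡ 0² = 0. Since 15 = 8 + 4 + 2 + 1, 15^15 ≡ 0·0·0·15: 0·0 = 0, then 0·0 = 0, then 0·15 = 0. So 15^15 ≡ 0 (mod 45).
So g(0) = g(15) = 0 while 0 ≠ 15, hence g is not injective.
Since g is not injective, we determine |image(g)|. Computing x^15 mod 45 for each x (by repeated squaring, reducing mod 45 at every step), the values g(0), g(1), …, g(44) are: 0, 1, 8, 27, 19, 35, 36, 28, 17, 9, 10, 26, 18, 37, 44, 0, 1, 8, 27, 19, 35, 36, 28, 17, 9, 10, 26, 18, 37, 44, 0, 1, 8, 27, 19, 35, 36, 28, 17, 9, 10, 26, 18, 37, 44.
The distinct values are {0, 1, 8, 9, 10, 17, 18, 19, 26, 27, 28, 35, 36, 37, 44}; there are 15 of them.

15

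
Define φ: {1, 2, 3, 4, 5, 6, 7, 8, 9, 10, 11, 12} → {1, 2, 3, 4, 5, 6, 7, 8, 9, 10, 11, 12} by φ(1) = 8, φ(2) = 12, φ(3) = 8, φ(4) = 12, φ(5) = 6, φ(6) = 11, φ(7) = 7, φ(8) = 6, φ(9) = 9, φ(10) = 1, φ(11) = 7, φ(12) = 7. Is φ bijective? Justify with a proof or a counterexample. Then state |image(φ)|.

φ(1) = 8 = φ(3) with 1 ≠ 3, so φ is not injective, hence not bijective.
The image of φ is {1, 6, 7, 8, 9, 11, 12}, which has 7 elements.

7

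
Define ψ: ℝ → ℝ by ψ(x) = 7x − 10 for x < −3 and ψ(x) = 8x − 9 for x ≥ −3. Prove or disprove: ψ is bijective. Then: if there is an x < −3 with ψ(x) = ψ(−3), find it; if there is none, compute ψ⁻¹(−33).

Both pieces are strictly increasing (slopes 7 and 8), so each is injective on its own interval.
The left piece maps (−∞, −3) onto (−∞, −31); the right piece maps [−3, ∞) onto [−33, ∞).
These images overlap. In particular ψ(−3) = −33 (right piece), and solving 7x − 10 = −33 on the left piece gives x = −23/7 < −3.
So ψ(−23/7) = ψ(−3) with −23/7 ≠ −3, and ψ is not injective, hence not bijective. This x = −23/7 is the requested value below −3.

-23/7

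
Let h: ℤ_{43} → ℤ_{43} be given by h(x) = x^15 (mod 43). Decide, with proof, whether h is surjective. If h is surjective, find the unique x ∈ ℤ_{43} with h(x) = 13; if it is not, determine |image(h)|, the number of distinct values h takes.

15

h(1) = 1^15 = 1.
h(6): Repeated squaring mod 43: 6^1 ≡ 6, 6^2 ≡ 6² = 36, 6^4 ≡ 36² = 1296 ≡ 6, 6^8 ≡ 6² = 36. Since 15 = 8 + 4 + 2 + 1, 6^15 ≡ 36·6·36·6: 36·6 = 216 ≡ 1, then 1·36 = 36, then 36·6 = 216 ≡ 1. So 6^15 ≡ 1 (mod 43).
So h(1) = h(6) = 1 while 1 ≠ 6, therefore h is not injective.
A non-injective map from the 43-element set ℤ_{43} to itself takes at most 42 distinct values, so it cannot be surjective. Therefore h is not surjective.
Since h is not surjective, we determine |image(h)|. Computing x^15 mod 43 for each x (by repeated squaring, reducing mod 43 at every step), the values h(0), h(1), …, h(42) are: 0, 1, 2, 22, 4, 8, 1, 42, 8, 11, 16, 11, 2, 35, 41, 4, 16, 16, 22, 39, 32, 21, 22, 11, 4, 21, 27, 27, 39, 2, 8, 41, 32, 27, 32, 35, 1, 42, 35, 39, 21, 41, 42.
The distinct values are {0, 1, 2, 4, 8, 11, 16, 21, 22, 27, 32, 35, 39, 41, 42}; there are 15 of them.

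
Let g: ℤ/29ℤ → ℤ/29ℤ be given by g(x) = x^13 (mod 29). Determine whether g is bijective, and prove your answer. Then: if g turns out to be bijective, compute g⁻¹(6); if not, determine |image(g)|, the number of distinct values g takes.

5

Since 29 is prime, the nonzero elements of ℤ/29ℤ form a cyclic group of order 28.
As gcd(13, 28) = 1, raising to the 13th power is a bijection on this group: if u^13 ≡ v^13 then (uv^{−1})^13 = 1, and the only element of order dividing gcd(13, 28) = 1 is 1, so u = v.
With g(0) = 0 this makes g injective on all of ℤ/29ℤ, hence bijective (finite equal-size domain and codomain). In particular g is bijective.
Since g is bijective, we find the preimage of 6. The inverse of x ↦ x^13 on (ℤ/29ℤ)^× is x ↦ x^13, because 13·13 = 169 = 6·28 + 1 ≡ 1 (mod 28) and x^{28} = 1 for x ≠ 0 (Fermat). So g⁻¹(6) = 6^13 mod 29.
Repeated squaring mod 29: 6^1 ≡ 6, 6^2 ≡ 6² = 36 ≡ 7, 6^4 ≡ 7² = 49 ≡ 20, 6^8 ≡ 20² = 400 ≡ 23. Since 13 = 8 + 4 + 1, 6^13 ≡ 23·20·6: 23·20 = 460 ≡ 25, then 25·6 = 150 ≡ 5. So 6^13 ≡ 5 (mod 29).
Hence g⁻¹(6) = 5.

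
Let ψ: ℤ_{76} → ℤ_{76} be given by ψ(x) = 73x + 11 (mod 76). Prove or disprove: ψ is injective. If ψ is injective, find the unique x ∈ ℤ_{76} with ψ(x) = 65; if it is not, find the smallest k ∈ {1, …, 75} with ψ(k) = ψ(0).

58

By definition, ψ is injective when ψ(s) = ψ(t) forces s = t.
Suppose ψ(s) = ψ(t) in ℤ_{76}. Then 73s + 11 ≡ 73t + 11 (mod 76), so 73(s − t) ≡ 0 (mod 76).
Since gcd(73, 76) = 1, 73 is invertible modulo 76, hence s − t ≡ 0 (mod 76), i.e. s = t.
Therefore ψ is injective.
We now compute 73⁻¹ mod 76 explicitly. Euclid's algorithm: 76 = 1·73 + 3, 73 = 24·3 + 1; back-substituting gives 1 = 25·73 − 24·76, so 73⁻¹ ≡ 25 (mod 76).
Since ψ is injective, we compute ψ⁻¹(65): solve 73x + 11 ≡ 65 (mod 76), i.e. 73x ≡ 54 (mod 76).
Multiplying by 73⁻¹ = 25 gives x ≡ 25·54 = 1350 = 17·76 + 58 ≡ 58 (mod 76).
Check: ψ(58) = 73·58 + 11 = 4245 = 55·76 + 65 ≡ 65 (mod 76).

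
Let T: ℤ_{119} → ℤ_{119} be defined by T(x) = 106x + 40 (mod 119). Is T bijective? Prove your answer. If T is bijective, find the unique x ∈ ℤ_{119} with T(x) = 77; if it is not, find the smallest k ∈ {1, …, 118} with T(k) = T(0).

Suppose T(u) = T(v) in ℤ_{119}. Then 106u + 40 ≡ 106v + 40 (mod 119), therefore 106(u − v) ≡ 0 (mod 119).
Since gcd(106, 119) = 1, 106 is invertible modulo 119, so u − v ≡ 0 (mod 119), i.e. u = v.
We now compute 106⁻¹ mod 119 explicitly. Euclid's algorithm: 119 = 1·106 + 13, 106 = 8·13 + 2, 13 = 6·2 + 1; back-substituting gives 1 = 64·106 − 57·119, so 106⁻¹ ≡ 64 (mod 119).
Then y ↦ 64(y − 40) is a two-sided inverse to T, so every y ∈ ℤ_{119} has a preimage.
Therefore T is bijective.
Since T is bijective, we find T⁻¹(77): we need 106x ≡ 77 − 40 ≡ 37 (mod 119). Using 106⁻¹ = 64: x ≡ 64·37 = 2368 = 19·119 + 107, so x = 107.
Check: T(107) = 106·107 + 40 = 11382 = 95·119 + 77 ≡ 77 (mod 119).

107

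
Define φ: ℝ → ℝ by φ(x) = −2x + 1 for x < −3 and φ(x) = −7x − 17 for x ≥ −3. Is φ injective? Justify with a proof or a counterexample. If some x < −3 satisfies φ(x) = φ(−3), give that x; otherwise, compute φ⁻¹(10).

-9/2

Both pieces are strictly decreasing (slopes −2 and −7), so each is injective on its own interval.
The left piece maps (−∞, −3) onto (7, ∞); the right piece maps [−3, ∞) onto (−∞, 4].
These images are disjoint, so no value is attained by both pieces. So φ is injective.
Because the two images are disjoint, no x < −3 has φ(x) = φ(−3), so we compute φ⁻¹(10): 10 lies in (7, ∞), so solve −2x + 1 = 10: x = (10 − 1)/(−2) = −9/2.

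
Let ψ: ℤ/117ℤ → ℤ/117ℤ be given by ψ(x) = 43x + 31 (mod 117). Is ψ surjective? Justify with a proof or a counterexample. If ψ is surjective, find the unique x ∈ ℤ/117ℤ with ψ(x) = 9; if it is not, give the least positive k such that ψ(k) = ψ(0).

92

Since gcd(43, 117) = 1, 43 is invertible modulo 117. Euclid's algorithm: 117 = 2·43 + 31, 43 = 1·31 + 12, 31 = 2·12 + 7, 12 = 1·7 + 5, 7 = 1·5 + 2, 5 = 2·2 + 1; back-substituting gives 1 = 49·43 − 18·117, so 43⁻¹ ≡ 49 (mod 117).
For any y ∈ ℤ/117ℤ, x = 49(y − 31) mod 117 satisfies ψ(x) = 43·49(y − 31) + 31 ≡ y (since 43·49 ≡ 1 mod 117). So every y has a preimage.
So ψ is surjective.
Since ψ is surjective, we find ψ⁻¹(9): we need 43x ≡ 9 − 31 ≡ 95 (mod 117). Using 43⁻¹ = 49: x ≡ 49·95 = 4655 = 39·117 + 92, so x = 92.
Check: ψ(92) = 43·92 + 31 = 3987 = 34·117 + 9 ≡ 9 (mod 117).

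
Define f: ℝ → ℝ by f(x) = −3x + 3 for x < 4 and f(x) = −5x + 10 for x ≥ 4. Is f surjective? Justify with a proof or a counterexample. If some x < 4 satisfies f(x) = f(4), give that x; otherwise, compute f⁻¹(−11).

21/5

Both pieces are strictly decreasing (slopes −3 and −5), so each is injective on its own interval.
The left piece maps (−∞, 4) onto (−9, ∞); the right piece maps [4, ∞) onto (−∞, −10].
The union (−9, ∞) ∪ (−∞, −10] omits the interval between −9 and −10; in particular −9 has no preimage. So f is not surjective.
Because the two images are disjoint, no x < 4 has f(x) = f(4), so we compute f⁻¹(−11): −11 lies in (−∞, −10], so solve −5x + 10 = −11: x = (−11 − 10)/(−5) = 21/5.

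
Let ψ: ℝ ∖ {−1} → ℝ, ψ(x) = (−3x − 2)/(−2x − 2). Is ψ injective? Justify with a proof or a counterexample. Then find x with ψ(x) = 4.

Suppose ψ(s) = ψ(t). Cross-multiplying: (−3s − 2)(−2t − 2) = (−3t − 2)(−2s − 2).
Expanding both sides and cancelling the symmetric terms leaves 2·(s − t) = 0. Since 2 ≠ 0, s = t. Hence ψ is injective.
Solving ψ(x) = 4: cross-multiplying gives −3x − 2 = 4(−2x − 2), which rearranges to 5x = −6, so x = −6/5.

-6/5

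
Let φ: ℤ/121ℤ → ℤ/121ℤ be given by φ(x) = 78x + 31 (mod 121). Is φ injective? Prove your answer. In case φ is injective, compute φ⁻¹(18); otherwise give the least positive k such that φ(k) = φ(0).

20

Suppose φ(u) = φ(v) in ℤ/121ℤ. Then 78u + 31 ≡ 78v + 31 (mod 121), hence 78(u − v) ≡ 0 (mod 121).
Since gcd(78, 121) = 1, 78 is invertible modulo 121, thus u − v ≡ 0 (mod 121), i.e. u = v.
Thus φ is injective.
We now compute 78⁻¹ mod 121 explicitly. Euclid's algorithm: 121 = 1·78 + 43, 78 = 1·43 + 35, 43 = 1·35 + 8, 35 = 4·8 + 3, 8 = 2·3 + 2, 3 = 1·2 + 1; back-substituting gives 1 = 45·78 − 29·121, so 78⁻¹ ≡ 45 (mod 121).
Since φ is injective, we compute φ⁻¹(18): solve 78x + 31 ≡ 18 (mod 121), i.e. 78x ≡ 108 (mod 121).
Multiplying by 78⁻¹ = 45 gives x ≡ 45·108 = 4860 = 40·121 + 20 ≡ 20 (mod 121).
Check: φ(20) = 78·20 + 31 = 1591 = 13·121 + 18 ≡ 18 (mod 121).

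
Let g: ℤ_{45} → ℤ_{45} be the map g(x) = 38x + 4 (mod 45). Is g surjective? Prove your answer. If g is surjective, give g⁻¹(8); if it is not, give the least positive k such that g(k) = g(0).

Since gcd(38, 45) = 1, 38 is invertible modulo 45. Euclid's algorithm: 45 = 1·38 + 7, 38 = 5·7 + 3, 7 = 2·3 + 1; back-substituting gives 1 = 32·38 − 27·45, so 38⁻¹ ≡ 32 (mod 45).
For any y ∈ ℤ_{45}, x = 32(y − 4) mod 45 satisfies g(x) = 38·32(y − 4) + 4 ≡ y (since 38·32 ≡ 1 mod 45). So every y has a preimage.
Thus g is surjective.
Since g is surjective, we compute g⁻¹(8): solve 38x + 4 ≡ 8 (mod 45), i.e. 38x ≡ 4 (mod 45).
Multiplying by 38⁻¹ = 32 gives x ≡ 32·4 = 128 = 2·45 + 38 ≡ 38 (mod 45).
Check: g(38) = 38·38 + 4 = 1448 = 32·45 + 8 ≡ 8 (mod 45).

38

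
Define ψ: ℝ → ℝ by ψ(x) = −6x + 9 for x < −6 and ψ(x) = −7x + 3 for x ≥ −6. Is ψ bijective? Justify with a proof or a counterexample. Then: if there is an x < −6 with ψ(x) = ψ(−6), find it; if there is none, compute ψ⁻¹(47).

Both pieces are strictly decreasing (slopes −6 and −7), so each is injective on its own interval.
The left piece maps (−∞, −6) onto (45, ∞); the right piece maps [−6, ∞) onto (−∞, 45].
Since 45 = 45, the images partition ℝ: ψ is injective and surjective, hence bijective.
Because the two images are disjoint, no x < −6 has ψ(x) = ψ(−6), so we compute ψ⁻¹(47): 47 lies in (45, ∞), so solve −6x + 9 = 47: x = (47 − 9)/(−6) = −19/3.

-19/3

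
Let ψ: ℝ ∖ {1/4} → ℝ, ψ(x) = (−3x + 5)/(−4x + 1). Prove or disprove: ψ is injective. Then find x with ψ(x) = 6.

Suppose ψ(u) = ψ(v). Cross-multiplying: (−3u + 5)(−4v + 1) = (−3v + 5)(−4u + 1).
Expanding both sides and cancelling the symmetric terms leaves 17·(u − v) = 0. Since 17 ≠ 0, u = v. Therefore ψ is injective.
Solving ψ(x) = 6: cross-multiplying gives −3x + 5 = 6(−4x + 1), which rearranges to 21x = 1, so x = 1/21.

1/21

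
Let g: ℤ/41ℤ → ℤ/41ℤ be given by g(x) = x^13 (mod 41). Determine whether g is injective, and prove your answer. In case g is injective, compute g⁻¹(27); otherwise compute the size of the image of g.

14

Since 41 is prime, the nonzero elements of ℤ/41ℤ form a cyclic group of order 40.
As gcd(13, 40) = 1, raising to the 13th power is a bijection on this group: if x_1^13 ≡ x_2^13 then (x_1x_2^{−1})^13 = 1, and the only element of order dividing gcd(13, 40) = 1 is 1, so x_1 = x_2.
With g(0) = 0 this makes g injective on all of ℤ/41ℤ, hence bijective (finite equal-size domain and codomain). In particular g is injective.
Since g is injective, we find the preimage of 27. The inverse of x ↦ x^13 on (ℤ/41ℤ)^× is x ↦ x^37, because 13·37 = 481 = 12·40 + 1 ≡ 1 (mod 40) and x^{40} = 1 for x ≠ 0 (Fermat). So g⁻¹(27) = 27^37 mod 41.
Repeated squaring mod 41: 27^1 ≡ 27, 27^2 ≡ 27² = 729 ≡ 32, 27^4 ≡ 32² = 1024 ≡ 40, 27^8 ≡ 40² = 1600 ≡ 1, 27^16 ≡ 1² = 1, 27^32 ≡ 1² = 1. Since 37 = 32 + 4 + 1, 27^37 ≡ 1·40·27: 1·40 = 40, then 40·27 = 1080 ≡ 14. So 27^37 ≡ 14 (mod 41).
Hence g⁻¹(27) = 14.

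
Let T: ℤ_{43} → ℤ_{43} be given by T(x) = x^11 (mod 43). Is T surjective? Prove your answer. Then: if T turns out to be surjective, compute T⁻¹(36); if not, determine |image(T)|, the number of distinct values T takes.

6

Since 43 is prime, the nonzero elements of ℤ_{43} form a cyclic group of order 42.
As gcd(11, 42) = 1, raising to the 11th power is a bijection on this group: if a^11 ≡ b^11 then (ab^{−1})^11 = 1, and the only element of order dividing gcd(11, 42) = 1 is 1, so a = b.
With T(0) = 0 this makes T injective on all of ℤ_{43}, hence bijective (finite equal-size domain and codomain). In particular T is surjective.
Since T is surjective, we find the preimage of 36. The inverse of x ↦ x^11 on (ℤ_{43})^× is x ↦ x^23, because 11·23 = 253 = 6·42 + 1 ≡ 1 (mod 42) and x^{42} = 1 for x ≠ 0 (Fermat). So T⁻¹(36) = 36^23 mod 43.
Repeated squaring mod 43: 36^1 ≡ 36, 36^2 ≡ 36² = 1296 ≡ 6, 36^4 ≡ 6² = 36, 36^8 ≡ 36² = 1296 ≡ 6, 36^16 ≡ 6² = 36. Since 23 = 16 + 4 + 2 + 1, 36^23 ≡ 36·36·6·36: 36·36 = 1296 ≡ 6, then 6·6 = 36, then 36·36 = 1296 ≡ 6. So 36^23 ≡ 6 (mod 43).
Hence T⁻¹(36) = 6.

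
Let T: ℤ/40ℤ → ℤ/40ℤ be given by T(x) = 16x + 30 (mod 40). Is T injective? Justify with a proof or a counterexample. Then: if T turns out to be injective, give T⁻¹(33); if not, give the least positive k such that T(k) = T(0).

5

We have gcd(16, 40) = 8 > 1. Taking u = 0 and v = 5: T(0) = 30 and T(5) = 16·5 + 30 = 110 ≡ 30 (mod 40).
So T(0) = T(5) while 0 ≠ 5, hence T is not injective.
Since T is not injective, we find the least positive k with T(k) = T(0): this means 16k ≡ 0 (mod 40), i.e. 40 ∣ 16k. Since gcd(16, 40) = 8, dividing through by 8 this holds exactly when 5 ∣ 2k, and as gcd(2, 5) = 1, exactly when 5 ∣ k.
The smallest positive such k is 5.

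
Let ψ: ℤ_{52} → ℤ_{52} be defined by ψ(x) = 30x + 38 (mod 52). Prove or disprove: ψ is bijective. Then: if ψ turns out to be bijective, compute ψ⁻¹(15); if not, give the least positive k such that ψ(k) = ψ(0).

26

Recall: ψ is injective when ψ(s) = ψ(t) forces s = t.
We have gcd(30, 52) = 2 > 1. Taking s = 0 and t = 26: ψ(0) = 38 and ψ(26) = 30·26 + 38 = 818 ≡ 38 (mod 52).
So ψ(0) = ψ(26) while 0 ≠ 26, so ψ is not injective, hence not bijective.
Since ψ is not bijective, we find the least positive k with ψ(k) = ψ(0): this means 30k ≡ 0 (mod 52), i.e. 52 ∣ 30k. Since gcd(30, 52) = 2, dividing through by 2 this holds exactly when 26 ∣ 15k, and as gcd(15, 26) = 1, exactly when 26 ∣ k.
The smallest positive such k is 26.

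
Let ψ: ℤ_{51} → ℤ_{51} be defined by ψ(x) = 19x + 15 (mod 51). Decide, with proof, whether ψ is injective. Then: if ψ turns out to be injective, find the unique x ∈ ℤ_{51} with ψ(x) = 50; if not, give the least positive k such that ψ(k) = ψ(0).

26

Recall that injectivity means: for all a, b in the domain, ψ(a) = ψ(b) implies a = b.
Suppose ψ(a) = ψ(b) in ℤ_{51}. Then 19a + 15 ≡ 19b + 15 (mod 51), thus 19(a − b) ≡ 0 (mod 51).
Since gcd(19, 51) = 1, 19 is invertible modulo 51, thus a − b ≡ 0 (mod 51), i.e. a = b.
Therefore ψ is injective.
We now compute 19⁻¹ mod 51 explicitly. Euclid's algorithm: 51 = 2·19 + 13, 19 = 1·13 + 6, 13 = 2·6 + 1; back-substituting gives 1 = 43·19 − 16·51, so 19⁻¹ ≡ 43 (mod 51).
Since ψ is injective, we find ψ⁻¹(50): we need 19x ≡ 50 − 15 ≡ 35 (mod 51). Using 19⁻¹ = 43: x ≡ 43·35 = 1505 = 29·51 + 26, so x = 26.
Check: ψ(26) = 19·26 + 15 = 509 = 9·51 + 50 ≡ 50 (mod 51).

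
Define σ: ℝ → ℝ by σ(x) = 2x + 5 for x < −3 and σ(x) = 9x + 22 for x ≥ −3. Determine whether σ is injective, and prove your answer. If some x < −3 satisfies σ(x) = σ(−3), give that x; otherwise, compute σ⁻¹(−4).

Both pieces are strictly increasing (slopes 2 and 9), so each is injective on its own interval.
The left piece maps (−∞, −3) onto (−∞, −1); the right piece maps [−3, ∞) onto [−5, ∞).
These images overlap. In particular σ(−3) = −5 (right piece), and solving 2x + 5 = −5 on the left piece gives x = −5 < −3.
So σ(−5) = σ(−3) with −5 ≠ −3, and σ is not injective. This x = −5 is the requested value below −3.

-5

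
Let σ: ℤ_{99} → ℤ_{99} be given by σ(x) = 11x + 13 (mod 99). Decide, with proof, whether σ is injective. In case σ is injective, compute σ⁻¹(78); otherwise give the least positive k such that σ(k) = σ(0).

9

Recall that σ is injective when σ(s) = σ(t) forces s = t.
We have gcd(11, 99) = 11 > 1. Taking s = 0 and t = 9: σ(0) = 13 and σ(9) = 11·9 + 13 = 112 ≡ 13 (mod 99).
So σ(0) = σ(9) while 0 ≠ 9, hence σ is not injective.
Since σ is not injective, we find the least positive k with σ(k) = σ(0): this means 11k ≡ 0 (mod 99), i.e. 99 ∣ 11k. Since gcd(11, 99) = 11, dividing through by 11 this holds exactly when 9 ∣ k.
The smallest positive such k is 9.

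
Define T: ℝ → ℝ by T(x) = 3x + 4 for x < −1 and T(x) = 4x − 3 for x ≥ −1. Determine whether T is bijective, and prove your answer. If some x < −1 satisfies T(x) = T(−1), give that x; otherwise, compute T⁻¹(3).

Both pieces are strictly increasing (slopes 3 and 4), so each is injective on its own interval.
The left piece maps (−∞, −1) onto (−∞, 1); the right piece maps [−1, ∞) onto [−7, ∞).
These images overlap. In particular T(−1) = −7 (right piece), and solving 3x + 4 = −7 on the left piece gives x = −11/3 < −1.
So T(−11/3) = T(−1) with −11/3 ≠ −1, and T is not injective, hence not bijective. This x = −11/3 is the requested value below −1.

-11/3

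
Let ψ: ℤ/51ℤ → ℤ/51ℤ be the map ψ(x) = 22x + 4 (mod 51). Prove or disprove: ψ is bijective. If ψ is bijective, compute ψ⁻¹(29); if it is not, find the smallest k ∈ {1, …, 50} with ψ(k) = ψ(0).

22

Suppose ψ(x_1) = ψ(x_2) in ℤ/51ℤ. Then 22x_1 + 4 ≡ 22x_2 + 4 (mod 51), so 22(x_1 − x_2) ≡ 0 (mod 51).
Since gcd(22, 51) = 1, 22 is invertible modulo 51, therefore x_1 − x_2 ≡ 0 (mod 51), i.e. x_1 = x_2.
We now compute 22⁻¹ mod 51 explicitly. Euclid's algorithm: 51 = 2·22 + 7, 22 = 3·7 + 1; back-substituting gives 1 = 7·22 − 3·51, so 22⁻¹ ≡ 7 (mod 51).
For any y ∈ ℤ/51ℤ, x = 7(y − 4) mod 51 satisfies ψ(x) = 22·7(y − 4) + 4 ≡ y (since 22·7 ≡ 1 mod 51). So every y has a preimage.
Thus ψ is bijective.
Since ψ is bijective, we find ψ⁻¹(29): we need 22x ≡ 29 − 4 ≡ 25 (mod 51). Using 22⁻¹ = 7: x ≡ 7·25 = 175 = 3·51 + 22, so x = 22.
Check: ψ(22) = 22·22 + 4 = 488 = 9·51 + 29 ≡ 29 (mod 51).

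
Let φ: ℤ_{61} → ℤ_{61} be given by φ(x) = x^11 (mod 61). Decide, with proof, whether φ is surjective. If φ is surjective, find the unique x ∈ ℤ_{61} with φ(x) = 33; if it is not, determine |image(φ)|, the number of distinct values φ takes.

Since 61 is prime, the nonzero elements of ℤ_{61} form a cyclic group of order 60.
As gcd(11, 60) = 1, raising to the 11th power is a bijection on this group: if a^11 ≡ b^11 then (ab^{−1})^11 = 1, and the only element of order dividing gcd(11, 60) = 1 is 1, so a = b.
With φ(0) = 0 this makes φ injective on all of ℤ_{61}, hence bijective (finite equal-size domain and codomain). In particular φ is surjective.
Since φ is surjective, we find the preimage of 33. The inverse of x ↦ x^11 on (ℤ_{61})^× is x ↦ x^11, because 11·11 = 121 = 2·60 + 1 ≡ 1 (mod 60) and x^{60} = 1 for x ≠ 0 (Fermat). So φ⁻¹(33) = 33^11 mod 61.
Repeated squaring mod 61: 33^1 ≡ 33, 33^2 ≡ 33² = 1089 ≡ 52, 33^4 ≡ 52² = 2704 ≡ 20, 33^8 ≡ 20² = 400 ≡ 34. Since 11 = 8 + 2 + 1, 33^11 ≡ 34·52·33: 34·52 = 1768 ≡ 60, then 60·33 = 1980 ≡ 28. So 33^11 ≡ 28 (mod 61).
Hence φ⁻¹(33) = 28.

28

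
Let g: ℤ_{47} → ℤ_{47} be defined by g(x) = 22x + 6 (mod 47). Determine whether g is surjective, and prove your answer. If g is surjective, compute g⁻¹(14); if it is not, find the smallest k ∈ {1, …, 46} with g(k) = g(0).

26

Recall that surjectivity means every element of the codomain has a preimage under g.
Since gcd(22, 47) = 1, 22 is invertible modulo 47. Euclid's algorithm: 47 = 2·22 + 3, 22 = 7·3 + 1; back-substituting gives 1 = 15·22 − 7·47, so 22⁻¹ ≡ 15 (mod 47).
For any y ∈ ℤ_{47}, x = 15(y − 6) mod 47 satisfies g(x) = 22·15(y − 6) + 6 ≡ y (since 22·15 ≡ 1 mod 47). So every y has a preimage.
So g is surjective.
Since g is surjective, we compute g⁻¹(14): solve 22x + 6 ≡ 14 (mod 47), i.e. 22x ≡ 8 (mod 47).
Multiplying by 22⁻¹ = 15 gives x ≡ 15·8 = 120 = 2·47 + 26 ≡ 26 (mod 47).
Check: g(26) = 22·26 + 6 = 578 = 12·47 + 14 ≡ 14 (mod 47).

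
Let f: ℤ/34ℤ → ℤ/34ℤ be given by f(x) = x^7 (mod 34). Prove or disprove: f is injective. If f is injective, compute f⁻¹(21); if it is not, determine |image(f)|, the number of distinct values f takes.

13

Computing x^7 mod 34 for each x (by repeated squaring, reducing mod 34 at every step), the values f(0), f(1), …, f(33) are: 0, 1, 26, 11, 30, 27, 14, 29, 32, 19, 22, 3, 24, 21, 6, 25, 16, 17, 18, 9, 28, 13, 10, 31, 12, 15, 2, 5, 20, 7, 4, 23, 8, 33.
Every element of ℤ/34ℤ appears exactly once in this list, so f is a bijection, and in particular injective.
Since f is injective, we read off the preimage of 21 from the same table: f(13) = 21, so f⁻¹(21) = 13.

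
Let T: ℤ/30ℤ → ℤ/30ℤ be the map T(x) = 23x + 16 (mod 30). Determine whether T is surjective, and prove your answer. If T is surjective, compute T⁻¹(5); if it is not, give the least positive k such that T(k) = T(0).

23

Recall that surjectivity means every element of the codomain has a preimage under T.
Since gcd(23, 30) = 1, 23 is invertible modulo 30. Euclid's algorithm: 30 = 1·23 + 7, 23 = 3·7 + 2, 7 = 3·2 + 1; back-substituting gives 1 = 17·23 − 13·30, so 23⁻¹ ≡ 17 (mod 30).
Then y ↦ 17(y − 16) is a two-sided inverse to T, so every y ∈ ℤ/30ℤ has a preimage.
Therefore T is surjective.
Since T is surjective, we find T⁻¹(5): we need 23x ≡ 5 − 16 ≡ 19 (mod 30). Using 23⁻¹ = 17: x ≡ 17·19 = 323 = 10·30 + 23, so x = 23.
Check: T(23) = 23·23 + 16 = 545 = 18·30 + 5 ≡ 5 (mod 30).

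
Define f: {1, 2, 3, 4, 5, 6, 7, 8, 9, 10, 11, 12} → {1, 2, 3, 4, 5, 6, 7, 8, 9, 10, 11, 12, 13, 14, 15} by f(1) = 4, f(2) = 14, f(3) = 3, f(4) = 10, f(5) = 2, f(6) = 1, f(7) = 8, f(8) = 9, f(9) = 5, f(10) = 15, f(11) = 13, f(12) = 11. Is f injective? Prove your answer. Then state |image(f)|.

12

The values f(1), …, f(12) are 4, 14, 3, 10, 2, 1, 8, 9, 5, 15, 13, 11 — all distinct.
So f(x_1) = f(x_2) only when x_1 = x_2, and f is injective.
The image of f is {1, 2, 3, 4, 5, 8, 9, 10, 11, 13, 14, 15}, which has 12 elements.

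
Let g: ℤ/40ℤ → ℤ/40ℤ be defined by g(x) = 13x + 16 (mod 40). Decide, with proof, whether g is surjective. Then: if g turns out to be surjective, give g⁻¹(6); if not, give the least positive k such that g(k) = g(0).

Recall that surjectivity means every element of the codomain has a preimage under g.
Since gcd(13, 40) = 1, 13 is invertible modulo 40. Euclid's algorithm: 40 = 3·13 + 1; back-substituting gives 1 = 37·13 − 12·40, so 13⁻¹ ≡ 37 (mod 40).
For any y ∈ ℤ/40ℤ, x = 37(y − 16) mod 40 satisfies g(x) = 13·37(y − 16) + 16 ≡ y (since 13·37 ≡ 1 mod 40). So every y has a preimage.
Hence g is surjective.
Since g is surjective, we compute g⁻¹(6): solve 13x + 16 ≡ 6 (mod 40), i.e. 13x ≡ 30 (mod 40).
Multiplying by 13⁻¹ = 37 gives x ≡ 37·30 = 1110 = 27·40 + 30 ≡ 30 (mod 40).
Check: g(30) = 13·30 + 16 = 406 = 10·40 + 6 ≡ 6 (mod 40).

30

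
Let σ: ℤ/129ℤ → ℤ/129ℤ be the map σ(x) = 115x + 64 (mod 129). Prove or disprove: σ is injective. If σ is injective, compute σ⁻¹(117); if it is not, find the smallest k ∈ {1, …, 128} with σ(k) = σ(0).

116

Suppose σ(x_1) = σ(x_2) in ℤ/129ℤ. Then 115x_1 + 64 ≡ 115x_2 + 64 (mod 129), so 115(x_1 − x_2) ≡ 0 (mod 129).
Since gcd(115, 129) = 1, 115 is invertible modulo 129, thus x_1 − x_2 ≡ 0 (mod 129), i.e. x_1 = x_2.
Hence σ is injective.
We now compute 115⁻¹ mod 129 explicitly. Euclid's algorithm: 129 = 1·115 + 14, 115 = 8·14 + 3, 14 = 4·3 + 2, 3 = 1·2 + 1; back-substituting gives 1 = 46·115 − 41·129, so 115⁻¹ ≡ 46 (mod 129).
Since σ is injective, we find σ⁻¹(117): we need 115x ≡ 117 − 64 ≡ 53 (mod 129). Using 115⁻¹ = 46: x ≡ 46·53 = 2438 = 18·129 + 116, so x = 116.
Check: σ(116) = 115·116 + 64 = 13404 = 103·129 + 117 ≡ 117 (mod 129).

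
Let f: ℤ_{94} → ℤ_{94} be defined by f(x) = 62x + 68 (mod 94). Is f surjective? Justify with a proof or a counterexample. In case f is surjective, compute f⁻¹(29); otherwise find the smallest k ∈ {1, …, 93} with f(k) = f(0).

47

Since gcd(62, 94) = 2, we have 62x ≡ 0 (mod 2) for all x, so f(x) ≡ 0 (mod 2).
But 1 ≢ 0 (mod 2), so 1 ∈ ℤ_{94} has no preimage. Thus f is not surjective.
Since f is not surjective, we find the least positive k with f(k) = f(0): this means 62k ≡ 0 (mod 94), i.e. 94 ∣ 62k. Since gcd(62, 94) = 2, dividing through by 2 this holds exactly when 47 ∣ 31k, and as gcd(31, 47) = 1, exactly when 47 ∣ k.
The smallest positive such k is 47.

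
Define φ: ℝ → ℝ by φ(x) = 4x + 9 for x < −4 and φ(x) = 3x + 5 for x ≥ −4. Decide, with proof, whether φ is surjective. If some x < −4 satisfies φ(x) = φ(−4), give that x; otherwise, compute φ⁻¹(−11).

Both pieces are strictly increasing (slopes 4 and 3), so each is injective on its own interval.
The left piece maps (−∞, −4) onto (−∞, −7); the right piece maps [−4, ∞) onto [−7, ∞).
These images together cover ℝ, so φ is surjective.
Because the two images are disjoint, no x < −4 has φ(x) = φ(−4), so we compute φ⁻¹(−11): −11 lies in (−∞, −7), so solve 4x + 9 = −11: x = (−11 − 9)/4 = −5.

-5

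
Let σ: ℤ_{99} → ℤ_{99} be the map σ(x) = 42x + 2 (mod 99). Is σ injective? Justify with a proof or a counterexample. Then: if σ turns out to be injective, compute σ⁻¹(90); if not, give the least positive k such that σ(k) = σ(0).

We have gcd(42, 99) = 3 > 1. Taking x_1 = 0 and x_2 = 33: σ(0) = 2 and σ(33) = 42·33 + 2 = 1388 ≡ 2 (mod 99).
So σ(0) = σ(33) while 0 ≠ 33, so σ is not injective.
Since σ is not injective, we find the least positive k with σ(k) = σ(0): this means 42k ≡ 0 (mod 99), i.e. 99 ∣ 42k. Since gcd(42, 99) = 3, dividing through by 3 this holds exactly when 33 ∣ 14k, and as gcd(14, 33) = 1, exactly when 33 ∣ k.
The smallest positive such k is 33.

33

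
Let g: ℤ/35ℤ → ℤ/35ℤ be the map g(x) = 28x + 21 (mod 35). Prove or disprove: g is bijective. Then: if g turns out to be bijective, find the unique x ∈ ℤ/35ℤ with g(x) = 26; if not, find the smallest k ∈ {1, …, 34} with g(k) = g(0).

We have gcd(28, 35) = 7 > 1. Taking x_1 = 0 and x_2 = 5: g(0) = 21 and g(5) = 28·5 + 21 = 161 ≡ 21 (mod 35).
So g(0) = g(5) while 0 ≠ 5, hence g is not injective, hence not bijective.
Since g is not bijective, we find the least positive k with g(k) = g(0): this means 28k ≡ 0 (mod 35), i.e. 35 ∣ 28k. Since gcd(28, 35) = 7, dividing through by 7 this holds exactly when 5 ∣ 4k, and as gcd(4, 5) = 1, exactly when 5 ∣ k.
The smallest positive such k is 5.

5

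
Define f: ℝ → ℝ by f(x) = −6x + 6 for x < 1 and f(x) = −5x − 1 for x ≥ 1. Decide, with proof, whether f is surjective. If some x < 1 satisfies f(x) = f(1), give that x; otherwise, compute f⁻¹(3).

Both pieces are strictly decreasing (slopes −6 and −5), so each is injective on its own interval.
The left piece maps (−∞, 1) onto (0, ∞); the right piece maps [1, ∞) onto (−∞, −6].
The union (0, ∞) ∪ (−∞, −6] omits the interval between 0 and −6; in particular 0 has no preimage. So f is not surjective.
Because the two images are disjoint, no x < 1 has f(x) = f(1), so we compute f⁻¹(3): 3 lies in (0, ∞), so solve −6x + 6 = 3: x = (3 − 6)/(−6) = 1/2.

1/2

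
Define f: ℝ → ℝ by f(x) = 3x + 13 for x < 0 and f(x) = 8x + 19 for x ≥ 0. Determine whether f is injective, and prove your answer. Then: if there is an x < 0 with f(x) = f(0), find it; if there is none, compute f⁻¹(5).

-8/3

Both pieces are strictly increasing (slopes 3 and 8), so each is injective on its own interval.
The left piece maps (−∞, 0) onto (−∞, 13); the right piece maps [0, ∞) onto [19, ∞).
These images are disjoint, so no value is attained by both pieces. Hence f is injective.
Because the two images are disjoint, no x < 0 has f(x) = f(0), so we compute f⁻¹(5): 5 lies in (−∞, 13), so solve 3x + 13 = 5: x = (5 − 13)/3 = −8/3.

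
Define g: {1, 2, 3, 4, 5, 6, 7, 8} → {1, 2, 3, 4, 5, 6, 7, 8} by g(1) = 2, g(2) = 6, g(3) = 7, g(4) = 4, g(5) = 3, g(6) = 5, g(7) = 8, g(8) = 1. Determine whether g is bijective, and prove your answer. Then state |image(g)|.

8

The values 2, 6, 7, 4, 3, 5, 8, 1 are a permutation of {1, 2, 3, 4, 5, 6, 7, 8}: each element appears exactly once.
So g is injective and surjective, hence bijective.
The image of g is {1, 2, 3, 4, 5, 6, 7, 8}, which has 8 elements.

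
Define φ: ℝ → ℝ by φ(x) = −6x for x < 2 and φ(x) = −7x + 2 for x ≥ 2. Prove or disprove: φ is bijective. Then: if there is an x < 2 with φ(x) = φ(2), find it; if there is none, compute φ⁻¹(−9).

3/2

Both pieces are strictly decreasing (slopes −6 and −7), so each is injective on its own interval.
The left piece maps (−∞, 2) onto (−12, ∞); the right piece maps [2, ∞) onto (−∞, −12].
Since −12 = −12, the images partition ℝ: φ is injective and surjective, hence bijective.
Because the two images are disjoint, no x < 2 has φ(x) = φ(2), so we compute φ⁻¹(−9): −9 lies in (−12, ∞), so solve −6x = −9: x = (−9 − 0)/(−6) = 3/2.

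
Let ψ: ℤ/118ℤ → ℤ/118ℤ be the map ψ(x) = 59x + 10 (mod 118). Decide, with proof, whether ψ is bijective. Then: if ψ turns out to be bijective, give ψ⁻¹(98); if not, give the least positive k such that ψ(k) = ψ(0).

2

By definition, ψ is injective when ψ(a) = ψ(b) forces a = b.
We have gcd(59, 118) = 59 > 1. Taking a = 0 and b = 2: ψ(0) = 10 and ψ(2) = 59·2 + 10 = 128 ≡ 10 (mod 118).
So ψ(0) = ψ(2) while 0 ≠ 2, thus ψ is not injective, hence not bijective.
Since ψ is not bijective, we find the least positive k with ψ(k) = ψ(0): this means 59k ≡ 0 (mod 118), i.e. 118 ∣ 59k. Since gcd(59, 118) = 59, dividing through by 59 this holds exactly when 2 ∣ k.
The smallest positive such k is 2.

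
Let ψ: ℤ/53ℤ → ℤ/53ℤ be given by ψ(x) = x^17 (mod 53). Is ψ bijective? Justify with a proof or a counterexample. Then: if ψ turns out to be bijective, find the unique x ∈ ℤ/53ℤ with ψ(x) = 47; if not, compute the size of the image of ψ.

13

Since 53 is prime, the nonzero elements of ℤ/53ℤ form a cyclic group of order 52.
As gcd(17, 52) = 1, raising to the 17th power is a bijection on this group: if s^17 ≡ t^17 then (st^{−1})^17 = 1, and the only element of order dividing gcd(17, 52) = 1 is 1, so s = t.
With ψ(0) = 0 this makes ψ injective on all of ℤ/53ℤ, hence bijective (finite equal-size domain and codomain). In particular ψ is bijective.
Since ψ is bijective, we find the preimage of 47. The inverse of x ↦ x^17 on (ℤ/53ℤ)^× is x ↦ x^49, because 17·49 = 833 = 16·52 + 1 ≡ 1 (mod 52) and x^{52} = 1 for x ≠ 0 (Fermat). So ψ⁻¹(47) = 47^49 mod 53.
Repeated squaring mod 53: 47^1 ≡ 47, 47^2 ≡ 47² = 2209 ≡ 36, 47^4 ≡ 36² = 1296 ≡ 24, 47^8 ≡ 24² = 576 ≡ 46, 47^16 ≡ 46² = 2116 ≡ 49, 47^32 ≡ 49² = 2401 ≡ 16. Since 49 = 32 + 16 + 1, 47^49 ≡ 16·49·47: 16·49 = 784 ≡ 42, then 42·47 = 1974 ≡ 13. So 47^49 ≡ 13 (mod 53).
Hence ψ⁻¹(47) = 13.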